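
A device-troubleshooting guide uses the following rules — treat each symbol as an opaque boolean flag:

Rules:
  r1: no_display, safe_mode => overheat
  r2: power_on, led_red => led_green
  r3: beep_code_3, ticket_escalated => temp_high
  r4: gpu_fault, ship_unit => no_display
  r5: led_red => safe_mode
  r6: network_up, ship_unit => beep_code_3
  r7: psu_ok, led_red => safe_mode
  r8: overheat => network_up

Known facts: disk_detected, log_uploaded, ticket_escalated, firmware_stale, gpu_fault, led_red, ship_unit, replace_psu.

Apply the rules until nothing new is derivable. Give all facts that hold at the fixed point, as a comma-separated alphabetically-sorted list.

beep_code_3, disk_detected, firmware_stale, gpu_fault, led_red, log_uploaded, network_up, no_display, overheat, replace_psu, safe_mode, ship_unit, temp_high, ticket_escalated

[1] r4 [gpu_fault, ship_unit => no_display]; r5 [led_red => safe_mode]. ⇒ new: no_display, safe_mode.
[2] r1 [no_display, safe_mode => overheat]. ⇒ new: overheat.
[3] r8 [overheat => network_up]. ⇒ new: network_up.
[4] r6 [network_up, ship_unit => beep_code_3]. ⇒ new: beep_code_3.
[5] r3 [beep_code_3, ticket_escalated => temp_high]. ⇒ new: temp_high.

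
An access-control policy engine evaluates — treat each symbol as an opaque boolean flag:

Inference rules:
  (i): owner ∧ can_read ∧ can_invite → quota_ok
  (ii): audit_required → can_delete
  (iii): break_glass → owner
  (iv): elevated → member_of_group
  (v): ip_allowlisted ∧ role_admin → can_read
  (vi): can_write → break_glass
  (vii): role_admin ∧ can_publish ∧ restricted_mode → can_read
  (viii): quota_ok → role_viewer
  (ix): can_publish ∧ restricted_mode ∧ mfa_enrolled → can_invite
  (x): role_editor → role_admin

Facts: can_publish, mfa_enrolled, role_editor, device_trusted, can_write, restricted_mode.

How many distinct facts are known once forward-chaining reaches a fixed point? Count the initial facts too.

13

[1] (vi) [can_write → break_glass]; (ix) [can_publish ∧ restricted_mode ∧ mfa_enrolled → can_invite]; (x) [role_editor → role_admin]. ⇒ new: break_glass, can_invite, role_admin.
[2] (iii) [break_glass → owner]; (vii) [role_admin ∧ can_publish ∧ restricted_mode → can_read]. ⇒ new: owner, can_read.
[3] (i) [owner ∧ can_read ∧ can_invite → quota_ok]. ⇒ new: quota_ok.
[4] (viii) [quota_ok → role_viewer]. ⇒ new: role_viewer.
Closure: {break_glass, can_invite, can_publish, can_read, can_write, device_trusted, mfa_enrolled, owner, quota_ok, restricted_mode, role_admin, role_editor, role_viewer} — 13 facts.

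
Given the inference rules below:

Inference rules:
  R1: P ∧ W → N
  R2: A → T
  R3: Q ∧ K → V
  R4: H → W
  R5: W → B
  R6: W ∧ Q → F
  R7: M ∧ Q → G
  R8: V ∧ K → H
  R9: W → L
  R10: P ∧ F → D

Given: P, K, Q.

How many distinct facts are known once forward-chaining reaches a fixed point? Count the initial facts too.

11

[1] R3 [Q ∧ K → V]. ⇒ new: V.
[2] R8 [V ∧ K → H]. ⇒ new: H.
[3] R4 [H → W]. ⇒ new: W.
[4] R1 [P ∧ W → N]; R5 [W → B]; R6 [W ∧ Q → F]; R9 [W → L]. ⇒ new: N, B, F, L.
[5] R10 [P ∧ F → D]. ⇒ new: D.
Closure: {B, D, F, H, K, L, N, P, Q, V, W} — 11 facts.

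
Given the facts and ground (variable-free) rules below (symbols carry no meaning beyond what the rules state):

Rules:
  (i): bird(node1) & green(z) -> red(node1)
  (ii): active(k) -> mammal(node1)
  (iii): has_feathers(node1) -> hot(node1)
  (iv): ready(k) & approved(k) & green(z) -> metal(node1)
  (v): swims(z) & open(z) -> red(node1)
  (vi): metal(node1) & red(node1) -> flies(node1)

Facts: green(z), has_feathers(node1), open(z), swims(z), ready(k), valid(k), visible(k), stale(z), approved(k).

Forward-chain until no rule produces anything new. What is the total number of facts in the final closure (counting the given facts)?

[1] (iii) [has_feathers(node1) -> hot(node1)]; (iv) [ready(k) & approved(k) & green(z) -> metal(node1)]; (v) [swims(z) & open(z) -> red(node1)]. ⇒ new: hot(node1), metal(node1), red(node1).
[2] (vi) [metal(node1) & red(node1) -> flies(node1)]. ⇒ new: flies(node1).
Closure: {approved(k), flies(node1), green(z), has_feathers(node1), hot(node1), metal(node1), open(z), ready(k), red(node1), stale(z), swims(z), valid(k), visible(k)} — 13 facts.

13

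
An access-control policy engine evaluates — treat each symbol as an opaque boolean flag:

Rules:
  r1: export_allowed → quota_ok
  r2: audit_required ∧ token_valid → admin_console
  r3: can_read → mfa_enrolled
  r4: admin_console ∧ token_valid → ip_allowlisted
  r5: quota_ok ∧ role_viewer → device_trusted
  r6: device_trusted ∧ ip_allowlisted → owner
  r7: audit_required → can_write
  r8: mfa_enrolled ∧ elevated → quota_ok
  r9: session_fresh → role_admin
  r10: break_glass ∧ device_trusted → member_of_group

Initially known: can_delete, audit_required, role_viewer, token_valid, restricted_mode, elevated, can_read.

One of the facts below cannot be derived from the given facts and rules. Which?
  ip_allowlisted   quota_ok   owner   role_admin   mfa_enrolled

role_admin

Round 1 fires r2, r3, r7, giving admin_console, mfa_enrolled, can_write.
Round 2 fires r4, r8, giving ip_allowlisted, quota_ok.
Round 3 fires r5, giving device_trusted.
Round 4 fires r6, giving owner.
Derived: owner (round 4), quota_ok (round 2), mfa_enrolled (round 1), ip_allowlisted (round 2). role_admin never appears in any round.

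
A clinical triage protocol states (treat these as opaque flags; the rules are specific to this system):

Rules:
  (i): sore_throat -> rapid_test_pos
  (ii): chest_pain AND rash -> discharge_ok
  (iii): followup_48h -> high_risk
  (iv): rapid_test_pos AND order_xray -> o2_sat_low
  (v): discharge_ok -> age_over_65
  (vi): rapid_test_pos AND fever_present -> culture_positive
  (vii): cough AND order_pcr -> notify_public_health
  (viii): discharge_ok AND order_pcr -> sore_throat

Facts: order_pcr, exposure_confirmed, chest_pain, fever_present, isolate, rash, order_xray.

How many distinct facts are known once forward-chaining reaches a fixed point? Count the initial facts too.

13

Round 1: (ii) [chest_pain AND rash -> discharge_ok]. New: discharge_ok.
Round 2: (v) [discharge_ok -> age_over_65]; (viii) [discharge_ok AND order_pcr -> sore_throat]. New: age_over_65, sore_throat.
Round 3: (i) [sore_throat -> rapid_test_pos]. New: rapid_test_pos.
Round 4: (iv) [rapid_test_pos AND order_xray -> o2_sat_low]; (vi) [rapid_test_pos AND fever_present -> culture_positive]. New: o2_sat_low, culture_positive.
Closure: {age_over_65, chest_pain, culture_positive, discharge_ok, exposure_confirmed, fever_present, isolate, o2_sat_low, order_pcr, order_xray, rapid_test_pos, rash, sore_throat} — 13 facts.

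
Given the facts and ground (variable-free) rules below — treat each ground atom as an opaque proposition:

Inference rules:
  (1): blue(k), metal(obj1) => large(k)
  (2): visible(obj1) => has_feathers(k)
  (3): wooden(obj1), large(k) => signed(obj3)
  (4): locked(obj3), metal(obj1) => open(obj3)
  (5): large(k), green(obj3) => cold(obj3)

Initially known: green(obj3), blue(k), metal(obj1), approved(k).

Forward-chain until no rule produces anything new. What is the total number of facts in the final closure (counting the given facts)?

Round 1: (1) [blue(k), metal(obj1) => large(k)]. Adds large(k).
Round 2: (5) [large(k), green(obj3) => cold(obj3)]. Adds cold(obj3).
Closure: {approved(k), blue(k), cold(obj3), green(obj3), large(k), metal(obj1)} — 6 facts.

6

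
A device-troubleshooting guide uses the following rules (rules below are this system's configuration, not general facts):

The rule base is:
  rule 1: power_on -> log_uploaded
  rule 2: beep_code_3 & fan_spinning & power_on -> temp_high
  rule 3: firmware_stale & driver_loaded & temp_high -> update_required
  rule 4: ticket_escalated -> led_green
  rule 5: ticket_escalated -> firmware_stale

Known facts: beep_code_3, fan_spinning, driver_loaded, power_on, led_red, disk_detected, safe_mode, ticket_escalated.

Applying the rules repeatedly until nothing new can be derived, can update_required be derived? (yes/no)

yes

Round 1 — rule 1, rule 2, rule 4, rule 5, derive log_uploaded, temp_high, led_green, firmware_stale.
Round 2 — rule 3, derive update_required.
update_required appears in round 2, so it is derivable.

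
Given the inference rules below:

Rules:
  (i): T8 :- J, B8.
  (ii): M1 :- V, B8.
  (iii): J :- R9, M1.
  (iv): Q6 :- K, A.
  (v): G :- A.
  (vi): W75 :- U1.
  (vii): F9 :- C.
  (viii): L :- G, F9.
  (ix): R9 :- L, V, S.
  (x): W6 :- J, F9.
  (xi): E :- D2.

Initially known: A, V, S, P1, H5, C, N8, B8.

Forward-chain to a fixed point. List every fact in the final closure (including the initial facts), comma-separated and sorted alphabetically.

Round 1: (ii) [M1 :- V, B8.]; (v) [G :- A.]; (vii) [F9 :- C.]. New: M1, G, F9.
Round 2: (viii) [L :- G, F9.]. New: L.
Round 3: (ix) [R9 :- L, V, S.]. New: R9.
Round 4: (iii) [J :- R9, M1.]. New: J.
Round 5: (i) [T8 :- J, B8.]; (x) [W6 :- J, F9.]. New: T8, W6.

A, B8, C, F9, G, H5, J, L, M1, N8, P1, R9, S, T8, V, W6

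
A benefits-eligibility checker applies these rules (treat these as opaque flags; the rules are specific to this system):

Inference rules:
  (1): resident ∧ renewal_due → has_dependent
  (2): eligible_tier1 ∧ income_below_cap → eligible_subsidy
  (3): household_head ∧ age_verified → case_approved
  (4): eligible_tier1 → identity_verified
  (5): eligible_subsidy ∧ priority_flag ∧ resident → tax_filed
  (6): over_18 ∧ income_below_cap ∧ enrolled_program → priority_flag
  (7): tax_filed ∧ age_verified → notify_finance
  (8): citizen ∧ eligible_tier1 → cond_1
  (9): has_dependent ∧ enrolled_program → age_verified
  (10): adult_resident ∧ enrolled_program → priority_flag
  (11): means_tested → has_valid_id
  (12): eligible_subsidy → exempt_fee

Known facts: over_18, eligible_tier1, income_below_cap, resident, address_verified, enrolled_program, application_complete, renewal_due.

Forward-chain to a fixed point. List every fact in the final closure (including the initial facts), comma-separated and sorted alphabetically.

Round 1 — (1), (2), (4), (6), derive has_dependent, eligible_subsidy, identity_verified, priority_flag.
Round 2 — (5), (9), (12), derive tax_filed, age_verified, exempt_fee.
Round 3 — (7), derive notify_finance.

address_verified, age_verified, application_complete, eligible_subsidy, eligible_tier1, enrolled_program, exempt_fee, has_dependent, identity_verified, income_below_cap, notify_finance, over_18, priority_flag, renewal_due, resident, tax_filed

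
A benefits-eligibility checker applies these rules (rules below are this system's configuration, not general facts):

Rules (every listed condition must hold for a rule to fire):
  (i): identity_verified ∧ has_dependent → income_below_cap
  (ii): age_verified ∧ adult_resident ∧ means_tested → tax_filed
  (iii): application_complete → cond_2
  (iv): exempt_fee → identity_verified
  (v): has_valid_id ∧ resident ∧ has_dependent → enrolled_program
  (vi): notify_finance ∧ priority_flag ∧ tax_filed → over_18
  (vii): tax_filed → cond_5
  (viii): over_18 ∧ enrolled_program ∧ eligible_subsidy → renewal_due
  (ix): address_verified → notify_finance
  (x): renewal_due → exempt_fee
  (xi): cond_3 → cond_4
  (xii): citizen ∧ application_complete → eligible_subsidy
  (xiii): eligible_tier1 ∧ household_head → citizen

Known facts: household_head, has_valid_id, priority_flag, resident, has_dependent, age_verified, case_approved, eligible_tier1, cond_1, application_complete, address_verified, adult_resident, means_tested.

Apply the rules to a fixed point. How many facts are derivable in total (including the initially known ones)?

Round 1 — (ii), (iii), (v), (ix), (xiii), derive tax_filed, cond_2, enrolled_program, notify_finance, citizen.
Round 2 — (vi), (vii), (xii), derive over_18, cond_5, eligible_subsidy.
Round 3 — (viii), derive renewal_due.
Round 4 — (x), derive exempt_fee.
Round 5 — (iv), derive identity_verified.
Round 6 — (i), derive income_below_cap.
Closure: {address_verified, adult_resident, age_verified, application_complete, case_approved, citizen, cond_1, cond_2, cond_5, eligible_subsidy, eligible_tier1, enrolled_program, exempt_fee, has_dependent, has_valid_id, household_head, identity_verified, income_below_cap, means_tested, notify_finance, over_18, priority_flag, renewal_due, resident, tax_filed} — 25 facts.

25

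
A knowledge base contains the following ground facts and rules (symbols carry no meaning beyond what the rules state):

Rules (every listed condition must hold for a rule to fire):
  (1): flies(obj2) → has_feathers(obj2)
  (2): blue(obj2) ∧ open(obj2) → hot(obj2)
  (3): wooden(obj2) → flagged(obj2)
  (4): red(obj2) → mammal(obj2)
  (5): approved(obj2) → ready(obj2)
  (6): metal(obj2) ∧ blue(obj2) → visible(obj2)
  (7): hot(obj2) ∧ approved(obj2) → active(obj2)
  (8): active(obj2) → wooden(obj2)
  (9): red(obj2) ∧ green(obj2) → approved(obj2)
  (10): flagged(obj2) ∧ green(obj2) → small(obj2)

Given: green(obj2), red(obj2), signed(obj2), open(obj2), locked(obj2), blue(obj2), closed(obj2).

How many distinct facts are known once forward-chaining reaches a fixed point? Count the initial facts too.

Round 1 — (2), (4), (9), derive hot(obj2), mammal(obj2), approved(obj2).
Round 2 — (5), (7), derive ready(obj2), active(obj2).
Round 3 — (8), derive wooden(obj2).
Round 4 — (3), derive flagged(obj2).
Round 5 — (10), derive small(obj2).
Closure: {active(obj2), approved(obj2), blue(obj2), closed(obj2), flagged(obj2), green(obj2), hot(obj2), locked(obj2), mammal(obj2), open(obj2), ready(obj2), red(obj2), signed(obj2), small(obj2), wooden(obj2)} — 15 facts.

15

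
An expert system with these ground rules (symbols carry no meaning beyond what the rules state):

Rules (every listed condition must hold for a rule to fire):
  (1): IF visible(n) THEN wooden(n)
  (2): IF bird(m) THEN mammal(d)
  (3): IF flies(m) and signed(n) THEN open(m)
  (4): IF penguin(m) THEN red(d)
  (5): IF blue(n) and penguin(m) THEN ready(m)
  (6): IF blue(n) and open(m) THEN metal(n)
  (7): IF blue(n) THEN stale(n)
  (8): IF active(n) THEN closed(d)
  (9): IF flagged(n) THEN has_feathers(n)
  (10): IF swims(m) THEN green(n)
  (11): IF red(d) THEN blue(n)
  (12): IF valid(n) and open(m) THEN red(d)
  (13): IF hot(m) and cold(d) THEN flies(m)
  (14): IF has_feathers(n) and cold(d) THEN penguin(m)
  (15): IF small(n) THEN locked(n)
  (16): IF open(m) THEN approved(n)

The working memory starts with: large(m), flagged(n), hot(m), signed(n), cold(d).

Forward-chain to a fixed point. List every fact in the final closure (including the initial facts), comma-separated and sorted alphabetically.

Round 1: (9) [IF flagged(n) THEN has_feathers(n)]; (13) [IF hot(m) and cold(d) THEN flies(m)]. Adds has_feathers(n), flies(m).
Round 2: (3) [IF flies(m) and signed(n) THEN open(m)]; (14) [IF has_feathers(n) and cold(d) THEN penguin(m)]. Adds open(m), penguin(m).
Round 3: (4) [IF penguin(m) THEN red(d)]; (16) [IF open(m) THEN approved(n)]. Adds red(d), approved(n).
Round 4: (11) [IF red(d) THEN blue(n)]. Adds blue(n).
Round 5: (5) [IF blue(n) and penguin(m) THEN ready(m)]; (6) [IF blue(n) and open(m) THEN metal(n)]; (7) [IF blue(n) THEN stale(n)]. Adds ready(m), metal(n), stale(n).

approved(n), blue(n), cold(d), flagged(n), flies(m), has_feathers(n), hot(m), large(m), metal(n), open(m), penguin(m), ready(m), red(d), signed(n), stale(n)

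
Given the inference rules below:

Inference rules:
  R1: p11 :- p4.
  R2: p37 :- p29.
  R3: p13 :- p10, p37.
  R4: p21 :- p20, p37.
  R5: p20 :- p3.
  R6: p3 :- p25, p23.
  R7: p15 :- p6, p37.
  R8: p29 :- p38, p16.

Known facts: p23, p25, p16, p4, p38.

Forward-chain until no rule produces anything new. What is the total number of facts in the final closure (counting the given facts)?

11

Round 1: R1 [p11 :- p4.]; R6 [p3 :- p25, p23.]; R8 [p29 :- p38, p16.]. Adds p11, p3, p29.
Round 2: R2 [p37 :- p29.]; R5 [p20 :- p3.]. Adds p37, p20.
Round 3: R4 [p21 :- p20, p37.]. Adds p21.
Closure: {p11, p16, p20, p21, p23, p25, p29, p3, p37, p38, p4} — 11 facts.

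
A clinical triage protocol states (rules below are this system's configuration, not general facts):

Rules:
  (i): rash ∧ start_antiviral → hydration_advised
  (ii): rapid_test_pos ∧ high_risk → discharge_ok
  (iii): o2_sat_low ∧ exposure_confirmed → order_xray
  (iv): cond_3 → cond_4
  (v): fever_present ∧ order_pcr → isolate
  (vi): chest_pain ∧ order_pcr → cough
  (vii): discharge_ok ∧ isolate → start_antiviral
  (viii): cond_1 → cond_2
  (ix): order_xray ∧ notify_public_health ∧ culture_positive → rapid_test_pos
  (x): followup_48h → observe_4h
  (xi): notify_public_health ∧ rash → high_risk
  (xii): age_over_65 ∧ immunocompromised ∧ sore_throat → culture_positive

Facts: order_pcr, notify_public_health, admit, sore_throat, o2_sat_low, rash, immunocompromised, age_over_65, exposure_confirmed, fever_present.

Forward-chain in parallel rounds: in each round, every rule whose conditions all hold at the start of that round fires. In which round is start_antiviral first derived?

Round 1 fires (iii), (v), (xi), (xii), giving order_xray, isolate, high_risk, culture_positive.
Round 2 fires (ix), giving rapid_test_pos.
Round 3 fires (ii), giving discharge_ok.
Round 4 fires (vii), giving start_antiviral.
start_antiviral first appears in round 4.

4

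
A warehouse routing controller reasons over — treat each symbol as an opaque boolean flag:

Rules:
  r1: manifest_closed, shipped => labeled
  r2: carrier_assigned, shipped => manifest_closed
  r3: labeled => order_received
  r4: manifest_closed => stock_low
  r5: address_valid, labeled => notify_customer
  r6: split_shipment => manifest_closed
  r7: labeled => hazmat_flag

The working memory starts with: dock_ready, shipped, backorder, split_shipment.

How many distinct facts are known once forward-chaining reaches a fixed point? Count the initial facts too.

[1] r6 [split_shipment => manifest_closed]. ⇒ new: manifest_closed.
[2] r1 [manifest_closed, shipped => labeled]; r4 [manifest_closed => stock_low]. ⇒ new: labeled, stock_low.
[3] r3 [labeled => order_received]; r7 [labeled => hazmat_flag]. ⇒ new: order_received, hazmat_flag.
Closure: {backorder, dock_ready, hazmat_flag, labeled, manifest_closed, order_received, shipped, split_shipment, stock_low} — 9 facts.

9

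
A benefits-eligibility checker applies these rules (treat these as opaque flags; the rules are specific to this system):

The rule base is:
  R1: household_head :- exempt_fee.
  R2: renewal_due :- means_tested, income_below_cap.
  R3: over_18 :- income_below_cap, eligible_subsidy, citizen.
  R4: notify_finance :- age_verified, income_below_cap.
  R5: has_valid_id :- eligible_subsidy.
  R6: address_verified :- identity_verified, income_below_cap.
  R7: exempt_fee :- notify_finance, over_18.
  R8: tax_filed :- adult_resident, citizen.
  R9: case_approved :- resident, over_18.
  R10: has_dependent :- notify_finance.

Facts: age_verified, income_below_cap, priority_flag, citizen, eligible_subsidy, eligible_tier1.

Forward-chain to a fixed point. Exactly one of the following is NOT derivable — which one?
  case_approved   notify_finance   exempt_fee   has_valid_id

case_approved

Round 1 fires R3, R4, R5, giving over_18, notify_finance, has_valid_id.
Round 2 fires R7, R10, giving exempt_fee, has_dependent.
Round 3 fires R1, giving household_head.
Derived: notify_finance (round 1), has_valid_id (round 1), exempt_fee (round 2). case_approved never appears in any round.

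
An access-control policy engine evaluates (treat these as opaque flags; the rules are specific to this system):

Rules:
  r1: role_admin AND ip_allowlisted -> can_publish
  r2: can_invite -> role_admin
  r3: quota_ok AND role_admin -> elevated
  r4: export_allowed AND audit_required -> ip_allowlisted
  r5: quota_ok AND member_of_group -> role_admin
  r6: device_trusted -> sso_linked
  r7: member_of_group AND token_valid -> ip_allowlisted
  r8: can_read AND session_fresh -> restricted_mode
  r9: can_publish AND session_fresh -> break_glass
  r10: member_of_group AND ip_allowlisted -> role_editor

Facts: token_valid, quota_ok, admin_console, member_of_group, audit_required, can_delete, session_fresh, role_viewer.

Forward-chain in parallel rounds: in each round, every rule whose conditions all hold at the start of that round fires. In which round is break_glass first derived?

Round 1 — r5, r7, derive role_admin, ip_allowlisted.
Round 2 — r1, r3, r10, derive can_publish, elevated, role_editor.
Round 3 — r9, derive break_glass.
break_glass first appears in round 3.

3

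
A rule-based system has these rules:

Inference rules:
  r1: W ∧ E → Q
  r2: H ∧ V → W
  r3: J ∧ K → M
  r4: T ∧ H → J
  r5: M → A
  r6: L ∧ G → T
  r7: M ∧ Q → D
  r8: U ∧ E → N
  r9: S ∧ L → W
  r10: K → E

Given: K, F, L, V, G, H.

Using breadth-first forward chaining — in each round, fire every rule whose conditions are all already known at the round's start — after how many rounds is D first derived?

4

Round 1 — r2, r6, r10, derive W, T, E.
Round 2 — r1, r4, derive Q, J.
Round 3 — r3, derive M.
Round 4 — r5, r7, derive A, D.
D first appears in round 4.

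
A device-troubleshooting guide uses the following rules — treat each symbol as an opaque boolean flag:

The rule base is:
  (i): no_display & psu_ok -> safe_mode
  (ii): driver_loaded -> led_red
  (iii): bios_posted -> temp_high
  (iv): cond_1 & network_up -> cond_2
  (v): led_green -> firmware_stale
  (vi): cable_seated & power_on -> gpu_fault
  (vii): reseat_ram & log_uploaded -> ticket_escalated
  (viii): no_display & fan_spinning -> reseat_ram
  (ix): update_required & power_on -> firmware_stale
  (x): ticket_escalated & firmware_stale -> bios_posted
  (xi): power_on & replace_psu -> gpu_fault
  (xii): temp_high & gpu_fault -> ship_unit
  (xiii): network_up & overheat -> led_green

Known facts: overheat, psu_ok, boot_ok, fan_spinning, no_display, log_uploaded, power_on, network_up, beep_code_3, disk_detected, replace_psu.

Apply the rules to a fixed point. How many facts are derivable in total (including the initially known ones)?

20

Round 1 — (i), (viii), (xi), (xiii), derive safe_mode, reseat_ram, gpu_fault, led_green.
Round 2 — (v), (vii), derive firmware_stale, ticket_escalated.
Round 3 — (x), derive bios_posted.
Round 4 — (iii), derive temp_high.
Round 5 — (xii), derive ship_unit.
Closure: {beep_code_3, bios_posted, boot_ok, disk_detected, fan_spinning, firmware_stale, gpu_fault, led_green, log_uploaded, network_up, no_display, overheat, power_on, psu_ok, replace_psu, reseat_ram, safe_mode, ship_unit, temp_high, ticket_escalated} — 20 facts.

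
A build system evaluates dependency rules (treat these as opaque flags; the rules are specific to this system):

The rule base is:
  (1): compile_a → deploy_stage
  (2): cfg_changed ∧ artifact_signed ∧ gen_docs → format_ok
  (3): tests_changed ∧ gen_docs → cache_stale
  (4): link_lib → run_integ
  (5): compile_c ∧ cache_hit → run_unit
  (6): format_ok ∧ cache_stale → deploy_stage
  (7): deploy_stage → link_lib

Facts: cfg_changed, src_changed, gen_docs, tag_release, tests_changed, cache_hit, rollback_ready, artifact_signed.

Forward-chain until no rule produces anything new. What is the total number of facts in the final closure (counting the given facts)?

13

Round 1 fires (2), (3), giving format_ok, cache_stale.
Round 2 fires (6), giving deploy_stage.
Round 3 fires (7), giving link_lib.
Round 4 fires (4), giving run_integ.
Closure: {artifact_signed, cache_hit, cache_stale, cfg_changed, deploy_stage, format_ok, gen_docs, link_lib, rollback_ready, run_integ, src_changed, tag_release, tests_changed} — 13 facts.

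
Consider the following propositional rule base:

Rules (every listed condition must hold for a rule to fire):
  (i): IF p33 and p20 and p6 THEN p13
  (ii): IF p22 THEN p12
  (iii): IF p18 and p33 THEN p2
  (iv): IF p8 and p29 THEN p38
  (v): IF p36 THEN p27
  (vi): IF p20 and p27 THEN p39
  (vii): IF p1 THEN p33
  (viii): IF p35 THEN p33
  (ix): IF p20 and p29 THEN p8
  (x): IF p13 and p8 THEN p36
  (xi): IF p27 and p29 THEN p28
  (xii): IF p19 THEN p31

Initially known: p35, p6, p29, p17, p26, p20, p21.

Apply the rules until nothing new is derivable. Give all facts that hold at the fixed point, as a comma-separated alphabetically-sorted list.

Round 1: (viii) [IF p35 THEN p33]; (ix) [IF p20 and p29 THEN p8]. New: p33, p8.
Round 2: (i) [IF p33 and p20 and p6 THEN p13]; (iv) [IF p8 and p29 THEN p38]. New: p13, p38.
Round 3: (x) [IF p13 and p8 THEN p36]. New: p36.
Round 4: (v) [IF p36 THEN p27]. New: p27.
Round 5: (vi) [IF p20 and p27 THEN p39]; (xi) [IF p27 and p29 THEN p28]. New: p39, p28.

p13, p17, p20, p21, p26, p27, p28, p29, p33, p35, p36, p38, p39, p6, p8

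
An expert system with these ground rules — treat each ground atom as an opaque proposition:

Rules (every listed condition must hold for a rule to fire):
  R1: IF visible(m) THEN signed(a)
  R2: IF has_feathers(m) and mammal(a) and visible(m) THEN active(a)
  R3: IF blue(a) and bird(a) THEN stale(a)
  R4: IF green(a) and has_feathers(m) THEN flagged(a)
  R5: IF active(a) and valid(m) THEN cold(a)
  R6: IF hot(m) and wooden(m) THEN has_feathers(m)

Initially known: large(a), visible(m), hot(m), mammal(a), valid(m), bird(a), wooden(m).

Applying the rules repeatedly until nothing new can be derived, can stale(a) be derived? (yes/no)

no

[1] R1 [IF visible(m) THEN signed(a)]; R6 [IF hot(m) and wooden(m) THEN has_feathers(m)]. ⇒ new: signed(a), has_feathers(m).
[2] R2 [IF has_feathers(m) and mammal(a) and visible(m) THEN active(a)]. ⇒ new: active(a).
[3] R5 [IF active(a) and valid(m) THEN cold(a)]. ⇒ new: cold(a).
Fixed point reached. stale(a) is concluded only by R3; R3 needs blue(a) (never derived).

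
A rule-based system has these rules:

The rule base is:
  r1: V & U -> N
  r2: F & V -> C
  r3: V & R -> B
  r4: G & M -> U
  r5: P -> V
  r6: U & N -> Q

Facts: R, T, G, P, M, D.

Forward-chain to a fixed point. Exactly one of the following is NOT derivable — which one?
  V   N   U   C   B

[1] r4 [G & M -> U]; r5 [P -> V]. ⇒ new: U, V.
[2] r1 [V & U -> N]; r3 [V & R -> B]. ⇒ new: N, B.
[3] r6 [U & N -> Q]. ⇒ new: Q.
Derived: N (round 2), U (round 1), B (round 2), V (round 1). C never appears in any round.

C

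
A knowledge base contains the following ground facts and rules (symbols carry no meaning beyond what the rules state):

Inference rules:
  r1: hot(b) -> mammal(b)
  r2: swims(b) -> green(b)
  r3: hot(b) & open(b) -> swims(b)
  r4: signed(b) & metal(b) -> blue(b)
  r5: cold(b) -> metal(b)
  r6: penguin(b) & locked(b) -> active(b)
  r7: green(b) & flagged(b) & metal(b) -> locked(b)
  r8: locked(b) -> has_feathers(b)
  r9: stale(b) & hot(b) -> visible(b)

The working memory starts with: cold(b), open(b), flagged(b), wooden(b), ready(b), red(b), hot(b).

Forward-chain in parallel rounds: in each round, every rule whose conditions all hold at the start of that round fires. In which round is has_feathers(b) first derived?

4

[1] r1 [hot(b) -> mammal(b)]; r3 [hot(b) & open(b) -> swims(b)]; r5 [cold(b) -> metal(b)]. ⇒ new: mammal(b), swims(b), metal(b).
[2] r2 [swims(b) -> green(b)]. ⇒ new: green(b).
[3] r7 [green(b) & flagged(b) & metal(b) -> locked(b)]. ⇒ new: locked(b).
[4] r8 [locked(b) -> has_feathers(b)]. ⇒ new: has_feathers(b).
has_feathers(b) first appears in round 4.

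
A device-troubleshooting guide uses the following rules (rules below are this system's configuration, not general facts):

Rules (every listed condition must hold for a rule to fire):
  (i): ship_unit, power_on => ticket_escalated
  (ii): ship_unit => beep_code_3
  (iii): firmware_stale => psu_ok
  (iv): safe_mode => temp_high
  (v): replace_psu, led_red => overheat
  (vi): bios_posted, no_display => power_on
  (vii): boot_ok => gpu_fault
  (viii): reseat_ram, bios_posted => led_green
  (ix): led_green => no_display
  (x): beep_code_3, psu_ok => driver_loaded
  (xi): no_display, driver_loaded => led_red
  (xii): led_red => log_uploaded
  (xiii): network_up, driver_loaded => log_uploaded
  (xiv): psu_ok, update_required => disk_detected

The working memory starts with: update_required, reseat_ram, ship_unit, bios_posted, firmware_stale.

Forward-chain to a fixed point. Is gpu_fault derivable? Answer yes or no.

no

Round 1 — (ii), (iii), (viii), derive beep_code_3, psu_ok, led_green.
Round 2 — (ix), (x), (xiv), derive no_display, driver_loaded, disk_detected.
Round 3 — (vi), (xi), derive power_on, led_red.
Round 4 — (i), (xii), derive ticket_escalated, log_uploaded.
Fixed point reached. gpu_fault is concluded only by (vii); (vii) needs boot_ok (never derived).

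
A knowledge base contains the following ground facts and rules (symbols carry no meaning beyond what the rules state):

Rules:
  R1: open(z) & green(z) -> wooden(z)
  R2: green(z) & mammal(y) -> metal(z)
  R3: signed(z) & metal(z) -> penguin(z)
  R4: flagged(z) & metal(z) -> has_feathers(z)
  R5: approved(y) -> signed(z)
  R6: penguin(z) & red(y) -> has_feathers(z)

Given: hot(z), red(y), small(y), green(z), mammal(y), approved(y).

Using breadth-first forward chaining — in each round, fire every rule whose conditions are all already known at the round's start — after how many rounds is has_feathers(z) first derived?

3

Round 1: R2 [green(z) & mammal(y) -> metal(z)]; R5 [approved(y) -> signed(z)]. Adds metal(z), signed(z).
Round 2: R3 [signed(z) & metal(z) -> penguin(z)]. Adds penguin(z).
Round 3: R6 [penguin(z) & red(y) -> has_feathers(z)]. Adds has_feathers(z).
has_feathers(z) first appears in round 3.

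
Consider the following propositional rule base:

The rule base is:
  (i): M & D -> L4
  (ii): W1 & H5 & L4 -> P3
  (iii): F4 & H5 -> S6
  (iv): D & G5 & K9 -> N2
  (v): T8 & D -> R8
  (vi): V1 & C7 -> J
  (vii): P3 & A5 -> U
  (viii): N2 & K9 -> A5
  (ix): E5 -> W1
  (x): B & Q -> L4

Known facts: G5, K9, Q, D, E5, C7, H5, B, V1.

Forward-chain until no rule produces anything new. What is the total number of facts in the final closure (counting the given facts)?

16

Round 1: (iv) [D & G5 & K9 -> N2]; (vi) [V1 & C7 -> J]; (ix) [E5 -> W1]; (x) [B & Q -> L4]. Adds N2, J, W1, L4.
Round 2: (ii) [W1 & H5 & L4 -> P3]; (viii) [N2 & K9 -> A5]. Adds P3, A5.
Round 3: (vii) [P3 & A5 -> U]. Adds U.
Closure: {A5, B, C7, D, E5, G5, H5, J, K9, L4, N2, P3, Q, U, V1, W1} — 16 facts.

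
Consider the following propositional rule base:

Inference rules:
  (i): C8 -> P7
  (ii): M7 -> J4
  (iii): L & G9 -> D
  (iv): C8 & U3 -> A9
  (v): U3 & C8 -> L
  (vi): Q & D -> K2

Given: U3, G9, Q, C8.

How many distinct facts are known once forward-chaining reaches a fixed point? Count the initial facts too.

9

Round 1: (i) [C8 -> P7]; (iv) [C8 & U3 -> A9]; (v) [U3 & C8 -> L]. New: P7, A9, L.
Round 2: (iii) [L & G9 -> D]. New: D.
Round 3: (vi) [Q & D -> K2]. New: K2.
Closure: {A9, C8, D, G9, K2, L, P7, Q, U3} — 9 facts.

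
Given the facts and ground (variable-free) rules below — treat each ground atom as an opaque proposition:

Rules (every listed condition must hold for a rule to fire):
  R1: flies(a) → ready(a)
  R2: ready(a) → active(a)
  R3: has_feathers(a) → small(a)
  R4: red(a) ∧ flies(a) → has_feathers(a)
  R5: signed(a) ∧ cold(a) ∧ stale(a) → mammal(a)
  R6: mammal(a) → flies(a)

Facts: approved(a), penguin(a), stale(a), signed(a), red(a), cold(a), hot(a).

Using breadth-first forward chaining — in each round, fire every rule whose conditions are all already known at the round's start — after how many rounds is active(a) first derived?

Round 1: R5 [signed(a) ∧ cold(a) ∧ stale(a) → mammal(a)]. New: mammal(a).
Round 2: R6 [mammal(a) → flies(a)]. New: flies(a).
Round 3: R1 [flies(a) → ready(a)]; R4 [red(a) ∧ flies(a) → has_feathers(a)]. New: ready(a), has_feathers(a).
Round 4: R2 [ready(a) → active(a)]; R3 [has_feathers(a) → small(a)]. New: active(a), small(a).
active(a) first appears in round 4.

4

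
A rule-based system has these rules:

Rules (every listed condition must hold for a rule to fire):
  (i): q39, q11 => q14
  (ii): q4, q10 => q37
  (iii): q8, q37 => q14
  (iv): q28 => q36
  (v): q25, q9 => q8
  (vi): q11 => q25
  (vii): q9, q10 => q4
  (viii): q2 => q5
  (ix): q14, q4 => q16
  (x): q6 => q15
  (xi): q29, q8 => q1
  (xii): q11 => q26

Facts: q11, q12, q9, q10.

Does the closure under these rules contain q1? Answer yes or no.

Round 1 fires (vi), (vii), (xii), giving q25, q4, q26.
Round 2 fires (ii), (v), giving q37, q8.
Round 3 fires (iii), giving q14.
Round 4 fires (ix), giving q16.
Fixed point reached. q1 is concluded only by (xi); (xi) needs q29 (never derived).

no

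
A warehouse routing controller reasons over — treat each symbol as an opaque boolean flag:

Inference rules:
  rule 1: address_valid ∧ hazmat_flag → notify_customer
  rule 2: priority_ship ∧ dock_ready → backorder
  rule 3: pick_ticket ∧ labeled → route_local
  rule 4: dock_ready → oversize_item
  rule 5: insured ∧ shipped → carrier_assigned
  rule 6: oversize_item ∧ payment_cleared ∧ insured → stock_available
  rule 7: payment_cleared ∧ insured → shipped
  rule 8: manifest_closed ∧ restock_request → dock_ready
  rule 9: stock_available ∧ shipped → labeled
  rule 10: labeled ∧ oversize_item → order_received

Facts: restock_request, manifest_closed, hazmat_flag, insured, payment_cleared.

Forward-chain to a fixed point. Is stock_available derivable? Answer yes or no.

yes

Round 1 — rule 7, rule 8, derive shipped, dock_ready.
Round 2 — rule 4, rule 5, derive oversize_item, carrier_assigned.
Round 3 — rule 6, derive stock_available.
Round 4 — rule 9, derive labeled.
Round 5 — rule 10, derive order_received.
stock_available appears in round 3, so it is derivable.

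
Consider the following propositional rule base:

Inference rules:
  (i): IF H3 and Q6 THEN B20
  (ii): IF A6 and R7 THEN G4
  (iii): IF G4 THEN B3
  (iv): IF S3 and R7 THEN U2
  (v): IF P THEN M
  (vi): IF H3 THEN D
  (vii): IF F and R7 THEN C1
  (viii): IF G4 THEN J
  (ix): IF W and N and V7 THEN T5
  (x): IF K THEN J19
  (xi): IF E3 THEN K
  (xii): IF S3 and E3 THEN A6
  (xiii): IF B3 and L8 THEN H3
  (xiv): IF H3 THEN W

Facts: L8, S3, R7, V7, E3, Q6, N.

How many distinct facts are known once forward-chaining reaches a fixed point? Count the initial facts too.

19

Round 1: (iv) [IF S3 and R7 THEN U2]; (xi) [IF E3 THEN K]; (xii) [IF S3 and E3 THEN A6]. New: U2, K, A6.
Round 2: (ii) [IF A6 and R7 THEN G4]; (x) [IF K THEN J19]. New: G4, J19.
Round 3: (iii) [IF G4 THEN B3]; (viii) [IF G4 THEN J]. New: B3, J.
Round 4: (xiii) [IF B3 and L8 THEN H3]. New: H3.
Round 5: (i) [IF H3 and Q6 THEN B20]; (vi) [IF H3 THEN D]; (xiv) [IF H3 THEN W]. New: B20, D, W.
Round 6: (ix) [IF W and N and V7 THEN T5]. New: T5.
Closure: {A6, B20, B3, D, E3, G4, H3, J, J19, K, L8, N, Q6, R7, S3, T5, U2, V7, W} — 19 facts.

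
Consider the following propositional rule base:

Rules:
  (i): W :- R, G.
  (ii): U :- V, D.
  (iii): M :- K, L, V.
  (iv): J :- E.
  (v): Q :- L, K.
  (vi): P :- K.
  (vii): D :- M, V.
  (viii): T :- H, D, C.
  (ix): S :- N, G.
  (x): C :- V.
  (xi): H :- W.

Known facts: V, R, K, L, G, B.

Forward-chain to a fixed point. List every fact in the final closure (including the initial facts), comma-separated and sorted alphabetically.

Round 1 — (i), (iii), (v), (vi), (x), derive W, M, Q, P, C.
Round 2 — (vii), (xi), derive D, H.
Round 3 — (ii), (viii), derive U, T.

B, C, D, G, H, K, L, M, P, Q, R, T, U, V, W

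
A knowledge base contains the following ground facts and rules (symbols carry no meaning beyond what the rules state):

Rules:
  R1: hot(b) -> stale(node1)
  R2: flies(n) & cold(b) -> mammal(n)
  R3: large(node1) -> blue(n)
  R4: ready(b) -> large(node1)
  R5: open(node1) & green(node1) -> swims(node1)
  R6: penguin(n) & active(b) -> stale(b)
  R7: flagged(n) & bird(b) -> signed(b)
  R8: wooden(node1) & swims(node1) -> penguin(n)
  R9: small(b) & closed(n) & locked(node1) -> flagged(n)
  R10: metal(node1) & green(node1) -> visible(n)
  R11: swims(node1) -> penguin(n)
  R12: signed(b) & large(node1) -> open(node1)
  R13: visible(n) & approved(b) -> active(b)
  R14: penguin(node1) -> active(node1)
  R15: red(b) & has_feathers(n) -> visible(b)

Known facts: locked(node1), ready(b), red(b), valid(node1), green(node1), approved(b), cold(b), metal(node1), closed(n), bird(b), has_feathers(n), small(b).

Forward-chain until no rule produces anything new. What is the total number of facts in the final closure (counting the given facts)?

23

Round 1: R4 [ready(b) -> large(node1)]; R9 [small(b) & closed(n) & locked(node1) -> flagged(n)]; R10 [metal(node1) & green(node1) -> visible(n)]; R15 [red(b) & has_feathers(n) -> visible(b)]. New: large(node1), flagged(n), visible(n), visible(b).
Round 2: R3 [large(node1) -> blue(n)]; R7 [flagged(n) & bird(b) -> signed(b)]; R13 [visible(n) & approved(b) -> active(b)]. New: blue(n), signed(b), active(b).
Round 3: R12 [signed(b) & large(node1) -> open(node1)]. New: open(node1).
Round 4: R5 [open(node1) & green(node1) -> swims(node1)]. New: swims(node1).
Round 5: R11 [swims(node1) -> penguin(n)]. New: penguin(n).
Round 6: R6 [penguin(n) & active(b) -> stale(b)]. New: stale(b).
Closure: {active(b), approved(b), bird(b), blue(n), closed(n), cold(b), flagged(n), green(node1), has_feathers(n), large(node1), locked(node1), metal(node1), open(node1), penguin(n), ready(b), red(b), signed(b), small(b), stale(b), swims(node1), valid(node1), visible(b), visible(n)} — 23 facts.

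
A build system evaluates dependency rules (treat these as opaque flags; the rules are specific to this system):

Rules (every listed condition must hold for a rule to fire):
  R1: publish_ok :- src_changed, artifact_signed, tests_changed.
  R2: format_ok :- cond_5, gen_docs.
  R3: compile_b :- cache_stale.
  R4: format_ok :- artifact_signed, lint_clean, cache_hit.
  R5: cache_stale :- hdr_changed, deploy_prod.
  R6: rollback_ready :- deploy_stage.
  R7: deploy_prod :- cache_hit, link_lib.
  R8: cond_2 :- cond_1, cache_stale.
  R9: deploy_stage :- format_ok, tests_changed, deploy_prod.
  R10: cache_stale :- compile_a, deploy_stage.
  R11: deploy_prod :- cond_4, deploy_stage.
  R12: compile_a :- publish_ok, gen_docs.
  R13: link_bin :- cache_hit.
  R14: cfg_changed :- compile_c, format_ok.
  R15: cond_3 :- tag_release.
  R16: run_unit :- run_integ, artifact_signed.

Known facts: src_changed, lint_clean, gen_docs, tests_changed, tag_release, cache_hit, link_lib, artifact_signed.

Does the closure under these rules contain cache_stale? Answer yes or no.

yes

Round 1 — R1, R4, R7, R13, R15, derive publish_ok, format_ok, deploy_prod, link_bin, cond_3.
Round 2 — R9, R12, derive deploy_stage, compile_a.
Round 3 — R6, R10, derive rollback_ready, cache_stale.
Round 4 — R3, derive compile_b.
cache_stale appears in round 3, so it is derivable.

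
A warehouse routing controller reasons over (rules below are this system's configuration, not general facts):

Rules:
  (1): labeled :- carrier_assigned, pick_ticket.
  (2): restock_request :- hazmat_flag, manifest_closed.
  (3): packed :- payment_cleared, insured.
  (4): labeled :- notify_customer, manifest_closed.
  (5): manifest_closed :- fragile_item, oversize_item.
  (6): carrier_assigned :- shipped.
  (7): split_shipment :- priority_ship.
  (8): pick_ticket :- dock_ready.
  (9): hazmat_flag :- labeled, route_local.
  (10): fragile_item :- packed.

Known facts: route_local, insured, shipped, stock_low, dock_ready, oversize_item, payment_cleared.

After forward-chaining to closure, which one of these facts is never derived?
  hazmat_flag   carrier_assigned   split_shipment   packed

split_shipment

Round 1 fires (3), (6), (8), giving packed, carrier_assigned, pick_ticket.
Round 2 fires (1), (10), giving labeled, fragile_item.
Round 3 fires (5), (9), giving manifest_closed, hazmat_flag.
Round 4 fires (2), giving restock_request.
Derived: hazmat_flag (round 3), carrier_assigned (round 1), packed (round 1). split_shipment never appears in any round.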